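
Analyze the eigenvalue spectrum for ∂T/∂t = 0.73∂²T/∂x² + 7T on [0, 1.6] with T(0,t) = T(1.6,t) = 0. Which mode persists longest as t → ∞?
Eigenvalues: λₙ = 0.73n²π²/1.6² - 7.
First three modes:
  n=1: λ₁ = 0.73π²/1.6² - 7 ≈ -4.186
  n=2: λ₂ = 2.92π²/1.6² - 7 ≈ 4.258
  n=3: λ₃ = 6.57π²/1.6² - 7 ≈ 18.329
Since 0.73π²/1.6² ≈ 2.814 < 7, λ₁ < 0.
The n=1 mode grows fastest (−λₙ is largest for n=1) → dominates.
Asymptotic: T ~ c₁ sin(πx/1.6) e^{4.186t} (exponential growth at rate −λ₁ ≈ 4.186).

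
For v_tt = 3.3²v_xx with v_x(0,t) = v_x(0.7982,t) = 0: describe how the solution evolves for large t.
v oscillates about a mean that drifts linearly in t (generically unbounded; no decay). There is no damping, so the nonconstant modes persist as standing waves (energy conserved, no decay). But with Neumann conditions at both ends the constant mode has eigenvalue 0: the spatial mean M(t) of v satisfies M'' = 0, so M(t) = M(0) + M'(0)·t. Unless the initial velocity has zero mean (∫v_t(x,0)dx = 0), the solution grows linearly in t (unbounded, though not exponentially); if it does have zero mean, the solution stays bounded and simply oscillates.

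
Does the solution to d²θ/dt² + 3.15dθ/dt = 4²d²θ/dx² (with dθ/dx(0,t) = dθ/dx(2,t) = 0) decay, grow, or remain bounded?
θ → constant (steady state). Damping (γ=3.15) dissipates the nonconstant modes; with Neumann BCs the spatial average obeys M''+γM'=0 and tends to a finite limit.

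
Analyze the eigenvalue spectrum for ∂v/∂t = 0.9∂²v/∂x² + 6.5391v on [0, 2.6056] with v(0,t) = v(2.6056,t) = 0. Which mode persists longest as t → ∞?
Eigenvalues: λₙ = 0.9n²π²/2.6056² - 6.5391.
First three modes:
  n=1: λ₁ = 0.9π²/2.6056² - 6.5391 ≈ -5.231
  n=2: λ₂ = 3.6π²/2.6056² - 6.5391 ≈ -1.306
  n=3: λ₃ = 8.1π²/2.6056² - 6.5391 ≈ 5.236
Since 0.9π²/2.6056² ≈ 1.308 < 6.5391, λ₁ < 0.
The n=1 mode grows fastest (−λₙ is largest for n=1) → dominates.
Asymptotic: v ~ c₁ sin(πx/2.6056) e^{5.231t} (exponential growth at rate −λ₁ ≈ 5.231).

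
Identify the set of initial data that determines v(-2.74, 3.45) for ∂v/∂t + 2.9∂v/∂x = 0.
A single point: x = -12.745. The characteristic through (-2.74, 3.45) is x - 2.9t = const, so x = -2.74 - 2.9·3.45 = -12.745.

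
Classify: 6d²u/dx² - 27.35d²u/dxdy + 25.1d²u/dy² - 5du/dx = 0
Hyperbolic (discriminant = 145.6225).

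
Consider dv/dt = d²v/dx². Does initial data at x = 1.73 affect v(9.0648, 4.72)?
Yes, for any finite x. The heat equation has infinite propagation speed, so all initial data affects all points at any t > 0.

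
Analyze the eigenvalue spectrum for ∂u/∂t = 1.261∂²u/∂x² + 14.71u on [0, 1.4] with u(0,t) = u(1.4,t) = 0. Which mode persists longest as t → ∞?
Eigenvalues: λₙ = 1.261n²π²/1.4² - 14.71.
First three modes:
  n=1: λ₁ = 1.261π²/1.4² - 14.71 ≈ -8.36
  n=2: λ₂ = 5.044π²/1.4² - 14.71 ≈ 10.689
  n=3: λ₃ = 11.349π²/1.4² - 14.71 ≈ 42.438
Since 1.261π²/1.4² ≈ 6.35 < 14.71, λ₁ < 0.
The n=1 mode grows fastest (−λₙ is largest for n=1) → dominates.
Asymptotic: u ~ c₁ sin(πx/1.4) e^{8.36t} (exponential growth at rate −λ₁ ≈ 8.36).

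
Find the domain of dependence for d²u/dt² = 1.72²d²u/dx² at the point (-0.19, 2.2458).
Domain of dependence: [-4.052776, 3.672776]. Signals travel at speed 1.72, so data within |x - -0.19| ≤ 1.72·2.2458 = 3.862776 can reach the point.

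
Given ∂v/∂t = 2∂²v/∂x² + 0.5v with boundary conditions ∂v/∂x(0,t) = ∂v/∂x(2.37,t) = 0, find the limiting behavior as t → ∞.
v grows unboundedly. With Neumann BCs the constant mode has diffusion eigenvalue 0, so any r > 0 makes it grow like e^(0.5t); solution grows exponentially.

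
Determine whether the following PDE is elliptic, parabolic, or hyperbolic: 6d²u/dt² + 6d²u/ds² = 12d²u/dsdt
Rewriting in standard form: 6d²u/ds² - 12d²u/dsdt + 6d²u/dt² = 0. Coefficients: A = 6, B = -12, C = 6. B² - 4AC = 0, which is zero, so the equation is parabolic.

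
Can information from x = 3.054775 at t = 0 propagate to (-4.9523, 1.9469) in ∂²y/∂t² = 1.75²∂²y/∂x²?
No. The domain of dependence is [-8.359375, -1.545225], and 3.054775 is outside this interval.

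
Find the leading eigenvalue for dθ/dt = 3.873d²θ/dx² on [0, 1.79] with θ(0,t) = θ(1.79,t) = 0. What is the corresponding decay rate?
Eigenvalues: λₙ = 3.873n²π²/1.79².
First three modes:
  n=1: λ₁ = 3.873π²/1.79² ≈ 11.93
  n=2: λ₂ = 15.492π²/1.79² ≈ 47.72 (4× faster decay)
  n=3: λ₃ = 34.857π²/1.79² ≈ 107.37 (9× faster decay)
As t → ∞, higher modes decay exponentially faster. The n=1 mode dominates: θ ~ c₁ sin(πx/1.79) e^{-λ₁t}.
Decay rate: λ₁ = 3.873π²/1.79² ≈ 11.93.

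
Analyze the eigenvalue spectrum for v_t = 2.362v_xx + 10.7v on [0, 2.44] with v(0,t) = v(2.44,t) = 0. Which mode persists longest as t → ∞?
Eigenvalues: λₙ = 2.362n²π²/2.44² - 10.7.
First three modes:
  n=1: λ₁ = 2.362π²/2.44² - 10.7 ≈ -6.784
  n=2: λ₂ = 9.448π²/2.44² - 10.7 ≈ 4.962
  n=3: λ₃ = 21.258π²/2.44² - 10.7 ≈ 24.541
Since 2.362π²/2.44² ≈ 3.916 < 10.7, λ₁ < 0.
The n=1 mode grows fastest (−λₙ is largest for n=1) → dominates.
Asymptotic: v ~ c₁ sin(πx/2.44) e^{6.784t} (exponential growth at rate −λ₁ ≈ 6.784).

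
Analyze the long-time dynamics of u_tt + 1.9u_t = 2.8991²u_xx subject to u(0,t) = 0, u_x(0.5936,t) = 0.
Long-time behavior: u → 0. Damping (γ=1.9) dissipates energy; oscillations decay exponentially.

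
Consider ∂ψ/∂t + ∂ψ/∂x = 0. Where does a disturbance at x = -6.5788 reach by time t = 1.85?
At x = -4.7288. The characteristic carries data from (-6.5788, 0) to (-4.7288, 1.85).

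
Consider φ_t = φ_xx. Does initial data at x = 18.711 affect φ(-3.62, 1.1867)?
Yes, for any finite x. The heat equation has infinite propagation speed, so all initial data affects all points at any t > 0.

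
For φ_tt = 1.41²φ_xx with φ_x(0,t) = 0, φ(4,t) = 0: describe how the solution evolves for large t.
φ oscillates (no decay). Energy is conserved; the solution oscillates indefinitely as standing waves.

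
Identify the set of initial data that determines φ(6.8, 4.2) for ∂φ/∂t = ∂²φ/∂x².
The entire real line. The heat equation has infinite propagation speed: any initial disturbance instantly affects all points (though exponentially small far away).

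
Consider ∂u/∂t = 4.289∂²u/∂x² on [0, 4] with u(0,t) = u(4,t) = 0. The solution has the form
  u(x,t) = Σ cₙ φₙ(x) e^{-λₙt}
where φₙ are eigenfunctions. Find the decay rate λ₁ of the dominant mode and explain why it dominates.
Eigenvalues: λₙ = 4.289n²π²/4².
First three modes:
  n=1: λ₁ = 4.289π²/4² ≈ 2.646
  n=2: λ₂ = 17.156π²/4² ≈ 10.583 (4× faster decay)
  n=3: λ₃ = 38.601π²/4² ≈ 23.811 (9× faster decay)
As t → ∞, higher modes decay exponentially faster. The n=1 mode dominates: u ~ c₁ sin(πx/4) e^{-λ₁t}.
Decay rate: λ₁ = 4.289π²/4² ≈ 2.646.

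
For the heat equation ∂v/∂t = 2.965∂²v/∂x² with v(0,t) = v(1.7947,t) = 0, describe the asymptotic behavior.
v → 0. Heat diffuses out through both boundaries.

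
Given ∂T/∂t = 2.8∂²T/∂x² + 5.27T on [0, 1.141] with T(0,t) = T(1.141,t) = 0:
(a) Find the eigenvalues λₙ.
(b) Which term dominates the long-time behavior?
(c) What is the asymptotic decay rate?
Eigenvalues: λₙ = 2.8n²π²/1.141² - 5.27.
First three modes:
  n=1: λ₁ = 2.8π²/1.141² - 5.27 ≈ 15.957
  n=2: λ₂ = 11.2π²/1.141² - 5.27 ≈ 79.638
  n=3: λ₃ = 25.2π²/1.141² - 5.27 ≈ 185.772
Since 2.8π²/1.141² ≈ 21.227 > 5.27, all λₙ > 0.
The n=1 mode decays slowest → dominates as t → ∞.
Asymptotic: T ~ c₁ sin(πx/1.141) e^{-λ₁t} with decay rate λ₁ ≈ 15.957.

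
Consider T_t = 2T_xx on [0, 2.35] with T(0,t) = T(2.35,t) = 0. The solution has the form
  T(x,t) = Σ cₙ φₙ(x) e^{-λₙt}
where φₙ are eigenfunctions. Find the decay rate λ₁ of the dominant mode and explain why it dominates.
Eigenvalues: λₙ = 2n²π²/2.35².
First three modes:
  n=1: λ₁ = 2π²/2.35² ≈ 3.574
  n=2: λ₂ = 8π²/2.35² ≈ 14.297 (4× faster decay)
  n=3: λ₃ = 18π²/2.35² ≈ 32.169 (9× faster decay)
As t → ∞, higher modes decay exponentially faster. The n=1 mode dominates: T ~ c₁ sin(πx/2.35) e^{-λ₁t}.
Decay rate: λ₁ = 2π²/2.35² ≈ 3.574.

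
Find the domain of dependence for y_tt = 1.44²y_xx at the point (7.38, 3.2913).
Domain of dependence: [2.640528, 12.119472]. Signals travel at speed 1.44, so data within |x - 7.38| ≤ 1.44·3.2913 = 4.739472 can reach the point.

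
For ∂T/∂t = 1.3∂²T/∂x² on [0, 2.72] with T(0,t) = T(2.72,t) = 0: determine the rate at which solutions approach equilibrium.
Eigenvalues: λₙ = 1.3n²π²/2.72².
First three modes:
  n=1: λ₁ = 1.3π²/2.72² ≈ 1.734
  n=2: λ₂ = 5.2π²/2.72² ≈ 6.937 (4× faster decay)
  n=3: λ₃ = 11.7π²/2.72² ≈ 15.608 (9× faster decay)
As t → ∞, higher modes decay exponentially faster. The n=1 mode dominates: T ~ c₁ sin(πx/2.72) e^{-λ₁t}.
Decay rate: λ₁ = 1.3π²/2.72² ≈ 1.734.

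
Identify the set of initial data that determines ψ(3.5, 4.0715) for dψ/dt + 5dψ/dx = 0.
A single point: x = -16.8575. The characteristic through (3.5, 4.0715) is x - 5t = const, so x = 3.5 - 5·4.0715 = -16.8575.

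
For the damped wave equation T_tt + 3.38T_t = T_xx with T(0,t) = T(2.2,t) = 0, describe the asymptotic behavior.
T → 0. Damping (γ=3.38) dissipates energy; oscillations decay exponentially.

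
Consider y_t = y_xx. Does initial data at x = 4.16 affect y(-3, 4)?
Yes, for any finite x. The heat equation has infinite propagation speed, so all initial data affects all points at any t > 0.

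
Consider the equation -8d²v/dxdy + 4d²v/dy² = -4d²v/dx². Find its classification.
Rewriting in standard form: 4d²v/dx² - 8d²v/dxdy + 4d²v/dy² = 0. Parabolic. (A = 4, B = -8, C = 4 gives B² - 4AC = 0.)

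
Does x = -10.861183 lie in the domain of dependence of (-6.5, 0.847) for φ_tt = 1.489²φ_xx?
No. The domain of dependence is [-7.761183, -5.238817], and -10.861183 is outside this interval.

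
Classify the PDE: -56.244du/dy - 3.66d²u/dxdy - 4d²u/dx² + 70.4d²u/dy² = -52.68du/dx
Rewriting in standard form: -4d²u/dx² - 3.66d²u/dxdy + 70.4d²u/dy² + 52.68du/dx - 56.244du/dy = 0. A = -4, B = -3.66, C = 70.4. Discriminant B² - 4AC = 1139.7956. Since 1139.7956 > 0, hyperbolic.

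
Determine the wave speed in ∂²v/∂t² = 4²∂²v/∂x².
Speed = 4. Information travels along characteristics x = x₀ ± 4t.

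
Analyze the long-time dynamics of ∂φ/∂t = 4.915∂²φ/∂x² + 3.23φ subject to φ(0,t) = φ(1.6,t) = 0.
Long-time behavior: φ → 0. Diffusion dominates reaction (r=3.23 < κπ²/L²≈18.95); solution decays.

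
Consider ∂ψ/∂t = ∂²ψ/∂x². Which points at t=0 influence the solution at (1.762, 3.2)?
The entire real line. The heat equation has infinite propagation speed: any initial disturbance instantly affects all points (though exponentially small far away).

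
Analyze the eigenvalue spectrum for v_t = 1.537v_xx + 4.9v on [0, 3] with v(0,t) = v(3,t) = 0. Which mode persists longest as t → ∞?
Eigenvalues: λₙ = 1.537n²π²/3² - 4.9.
First three modes:
  n=1: λ₁ = 1.537π²/3² - 4.9 ≈ -3.214
  n=2: λ₂ = 6.148π²/3² - 4.9 ≈ 1.842
  n=3: λ₃ = 13.833π²/3² - 4.9 ≈ 10.27
Since 1.537π²/3² ≈ 1.686 < 4.9, λ₁ < 0.
The n=1 mode grows fastest (−λₙ is largest for n=1) → dominates.
Asymptotic: v ~ c₁ sin(πx/3) e^{3.214t} (exponential growth at rate −λ₁ ≈ 3.214).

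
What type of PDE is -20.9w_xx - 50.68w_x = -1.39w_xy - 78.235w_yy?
Rewriting in standard form: -20.9w_xx + 1.39w_xy + 78.235w_yy - 50.68w_x = 0. With A = -20.9, B = 1.39, C = 78.235, the discriminant is 6542.3781. This is a hyperbolic PDE.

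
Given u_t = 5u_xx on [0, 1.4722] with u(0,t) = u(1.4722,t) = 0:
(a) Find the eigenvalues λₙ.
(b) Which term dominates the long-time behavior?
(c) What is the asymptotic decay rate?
Eigenvalues: λₙ = 5n²π²/1.4722².
First three modes:
  n=1: λ₁ = 5π²/1.4722² ≈ 22.769
  n=2: λ₂ = 20π²/1.4722² ≈ 91.074 (4× faster decay)
  n=3: λ₃ = 45π²/1.4722² ≈ 204.917 (9× faster decay)
As t → ∞, higher modes decay exponentially faster. The n=1 mode dominates: u ~ c₁ sin(πx/1.4722) e^{-λ₁t}.
Decay rate: λ₁ = 5π²/1.4722² ≈ 22.769.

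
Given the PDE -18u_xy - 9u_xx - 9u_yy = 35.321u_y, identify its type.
Rewriting in standard form: -9u_xx - 18u_xy - 9u_yy - 35.321u_y = 0. The second-order coefficients are A = -9, B = -18, C = -9. Since B² - 4AC = 0 = 0, this is a parabolic PDE.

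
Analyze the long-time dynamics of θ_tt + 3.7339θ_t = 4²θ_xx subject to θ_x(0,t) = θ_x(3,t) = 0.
Long-time behavior: θ → constant (steady state). Damping (γ=3.7339) dissipates the nonconstant modes; with Neumann BCs the spatial average obeys M''+γM'=0 and tends to a finite limit.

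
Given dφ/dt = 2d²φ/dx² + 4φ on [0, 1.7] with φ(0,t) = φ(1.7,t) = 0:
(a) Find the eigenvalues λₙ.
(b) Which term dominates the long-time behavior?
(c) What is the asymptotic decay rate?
Eigenvalues: λₙ = 2n²π²/1.7² - 4.
First three modes:
  n=1: λ₁ = 2π²/1.7² - 4 ≈ 2.83
  n=2: λ₂ = 8π²/1.7² - 4 ≈ 23.321
  n=3: λ₃ = 18π²/1.7² - 4 ≈ 57.472
Since 2π²/1.7² ≈ 6.83 > 4, all λₙ > 0.
The n=1 mode decays slowest → dominates as t → ∞.
Asymptotic: φ ~ c₁ sin(πx/1.7) e^{-λ₁t} with decay rate λ₁ ≈ 2.83.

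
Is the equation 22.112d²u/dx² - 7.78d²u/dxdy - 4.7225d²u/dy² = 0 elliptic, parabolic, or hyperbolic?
Computing B² - 4AC with A = 22.112, B = -7.78, C = -4.7225: discriminant = 478.22408 (positive). Answer: hyperbolic.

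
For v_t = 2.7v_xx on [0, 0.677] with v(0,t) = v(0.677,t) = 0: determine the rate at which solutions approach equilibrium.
Eigenvalues: λₙ = 2.7n²π²/0.677².
First three modes:
  n=1: λ₁ = 2.7π²/0.677² ≈ 58.141
  n=2: λ₂ = 10.8π²/0.677² ≈ 232.566 (4× faster decay)
  n=3: λ₃ = 24.3π²/0.677² ≈ 523.273 (9× faster decay)
As t → ∞, higher modes decay exponentially faster. The n=1 mode dominates: v ~ c₁ sin(πx/0.677) e^{-λ₁t}.
Decay rate: λ₁ = 2.7π²/0.677² ≈ 58.141.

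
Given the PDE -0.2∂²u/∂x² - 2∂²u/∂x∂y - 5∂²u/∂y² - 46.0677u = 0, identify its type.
The second-order coefficients are A = -0.2, B = -2, C = -5. Since B² - 4AC = 0 = 0, this is a parabolic PDE.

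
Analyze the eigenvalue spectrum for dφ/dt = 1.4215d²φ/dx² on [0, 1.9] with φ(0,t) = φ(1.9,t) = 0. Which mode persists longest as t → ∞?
Eigenvalues: λₙ = 1.4215n²π²/1.9².
First three modes:
  n=1: λ₁ = 1.4215π²/1.9² ≈ 3.886
  n=2: λ₂ = 5.686π²/1.9² ≈ 15.545 (4× faster decay)
  n=3: λ₃ = 12.7935π²/1.9² ≈ 34.977 (9× faster decay)
As t → ∞, higher modes decay exponentially faster. The n=1 mode dominates: φ ~ c₁ sin(πx/1.9) e^{-λ₁t}.
Decay rate: λ₁ = 1.4215π²/1.9² ≈ 3.886.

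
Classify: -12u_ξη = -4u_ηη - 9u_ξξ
Rewriting in standard form: 9u_ξξ - 12u_ξη + 4u_ηη = 0. Parabolic (discriminant = 0).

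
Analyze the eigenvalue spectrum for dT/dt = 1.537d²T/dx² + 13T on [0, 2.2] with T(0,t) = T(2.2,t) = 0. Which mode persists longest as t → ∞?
Eigenvalues: λₙ = 1.537n²π²/2.2² - 13.
First three modes:
  n=1: λ₁ = 1.537π²/2.2² - 13 ≈ -9.866
  n=2: λ₂ = 6.148π²/2.2² - 13 ≈ -0.463
  n=3: λ₃ = 13.833π²/2.2² - 13 ≈ 15.208
Since 1.537π²/2.2² ≈ 3.134 < 13, λ₁ < 0.
The n=1 mode grows fastest (−λₙ is largest for n=1) → dominates.
Asymptotic: T ~ c₁ sin(πx/2.2) e^{9.866t} (exponential growth at rate −λ₁ ≈ 9.866).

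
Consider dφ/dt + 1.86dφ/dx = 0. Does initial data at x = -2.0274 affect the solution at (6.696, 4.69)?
Yes. The characteristic through (6.696, 4.69) passes through x = -2.0274.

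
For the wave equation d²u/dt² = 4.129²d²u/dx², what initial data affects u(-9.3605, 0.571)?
Domain of dependence: [-11.718159, -7.002841]. Signals travel at speed 4.129, so data within |x - -9.3605| ≤ 4.129·0.571 = 2.357659 can reach the point.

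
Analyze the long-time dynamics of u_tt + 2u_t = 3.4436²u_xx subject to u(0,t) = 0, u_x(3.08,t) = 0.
Long-time behavior: u → 0. Damping (γ=2) dissipates energy; oscillations decay exponentially.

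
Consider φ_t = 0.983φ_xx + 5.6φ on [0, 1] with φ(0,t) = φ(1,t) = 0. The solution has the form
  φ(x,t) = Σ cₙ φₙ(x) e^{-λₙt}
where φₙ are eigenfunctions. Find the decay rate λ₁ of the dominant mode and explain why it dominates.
Eigenvalues: λₙ = 0.983n²π²/1² - 5.6.
First three modes:
  n=1: λ₁ = 0.983π² - 5.6 ≈ 4.102
  n=2: λ₂ = 3.932π² - 5.6 ≈ 33.207
  n=3: λ₃ = 8.847π² - 5.6 ≈ 81.716
Since 0.983π² ≈ 9.702 > 5.6, all λₙ > 0.
The n=1 mode decays slowest → dominates as t → ∞.
Asymptotic: φ ~ c₁ sin(πx/1) e^{-λ₁t} with decay rate λ₁ ≈ 4.102.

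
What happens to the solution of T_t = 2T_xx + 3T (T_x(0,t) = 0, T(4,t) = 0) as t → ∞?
T grows unboundedly. Reaction dominates diffusion (r=3 > κπ²/(4L²)≈0.31); solution grows exponentially.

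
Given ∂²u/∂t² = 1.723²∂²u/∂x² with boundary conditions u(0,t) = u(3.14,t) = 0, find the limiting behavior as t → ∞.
u oscillates (no decay). Energy is conserved; the solution oscillates indefinitely as standing waves.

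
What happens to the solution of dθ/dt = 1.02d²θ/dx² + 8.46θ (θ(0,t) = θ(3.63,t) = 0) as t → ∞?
θ grows unboundedly. Reaction dominates diffusion (r=8.46 > κπ²/L²≈0.76); solution grows exponentially.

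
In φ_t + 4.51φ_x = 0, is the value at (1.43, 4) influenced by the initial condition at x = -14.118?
No. Only data at x = -16.61 affects (1.43, 4). Advection has one-way propagation along characteristics.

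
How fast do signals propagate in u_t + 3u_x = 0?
Speed = 3. Information travels along x - 3t = const (rightward).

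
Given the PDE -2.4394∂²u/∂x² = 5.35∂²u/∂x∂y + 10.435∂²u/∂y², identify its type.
Rewriting in standard form: -2.4394∂²u/∂x² - 5.35∂²u/∂x∂y - 10.435∂²u/∂y² = 0. The second-order coefficients are A = -2.4394, B = -5.35, C = -10.435. Since B² - 4AC = -73.198056 < 0, this is an elliptic PDE.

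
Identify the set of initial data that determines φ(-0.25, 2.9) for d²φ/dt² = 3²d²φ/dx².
Domain of dependence: [-8.95, 8.45]. Signals travel at speed 3, so data within |x - -0.25| ≤ 3·2.9 = 8.7 can reach the point.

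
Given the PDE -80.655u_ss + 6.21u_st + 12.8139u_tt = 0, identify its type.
The second-order coefficients are A = -80.655, B = 6.21, C = 12.8139. Since B² - 4AC = 4172.584518 > 0, this is a hyperbolic PDE.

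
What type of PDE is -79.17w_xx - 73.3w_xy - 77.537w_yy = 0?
With A = -79.17, B = -73.3, C = -77.537, the discriminant is -19181.52716. This is an elliptic PDE.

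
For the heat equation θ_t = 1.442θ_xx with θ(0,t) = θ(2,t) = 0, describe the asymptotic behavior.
θ → 0. Heat diffuses out through both boundaries.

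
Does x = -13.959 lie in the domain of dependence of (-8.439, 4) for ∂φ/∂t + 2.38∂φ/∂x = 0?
No. Only data at x = -17.959 affects (-8.439, 4). Advection has one-way propagation along characteristics.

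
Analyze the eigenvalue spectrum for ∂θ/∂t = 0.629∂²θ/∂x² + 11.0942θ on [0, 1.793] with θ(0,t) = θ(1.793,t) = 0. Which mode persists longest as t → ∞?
Eigenvalues: λₙ = 0.629n²π²/1.793² - 11.0942.
First three modes:
  n=1: λ₁ = 0.629π²/1.793² - 11.0942 ≈ -9.163
  n=2: λ₂ = 2.516π²/1.793² - 11.0942 ≈ -3.37
  n=3: λ₃ = 5.661π²/1.793² - 11.0942 ≈ 6.285
Since 0.629π²/1.793² ≈ 1.931 < 11.0942, λ₁ < 0.
The n=1 mode grows fastest (−λₙ is largest for n=1) → dominates.
Asymptotic: θ ~ c₁ sin(πx/1.793) e^{9.163t} (exponential growth at rate −λ₁ ≈ 9.163).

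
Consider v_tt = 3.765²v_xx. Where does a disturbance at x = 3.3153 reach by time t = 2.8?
Domain of influence: [-7.2267, 13.8573]. Data at x = 3.3153 spreads outward at speed 3.765.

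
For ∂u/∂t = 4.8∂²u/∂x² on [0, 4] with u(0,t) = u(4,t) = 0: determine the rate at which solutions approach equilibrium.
Eigenvalues: λₙ = 4.8n²π²/4².
First three modes:
  n=1: λ₁ = 4.8π²/4² ≈ 2.961
  n=2: λ₂ = 19.2π²/4² ≈ 11.844 (4× faster decay)
  n=3: λ₃ = 43.2π²/4² ≈ 26.648 (9× faster decay)
As t → ∞, higher modes decay exponentially faster. The n=1 mode dominates: u ~ c₁ sin(πx/4) e^{-λ₁t}.
Decay rate: λ₁ = 4.8π²/4² ≈ 2.961.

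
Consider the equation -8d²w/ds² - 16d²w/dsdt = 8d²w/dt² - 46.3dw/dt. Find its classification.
Rewriting in standard form: -8d²w/ds² - 16d²w/dsdt - 8d²w/dt² + 46.3dw/dt = 0. Parabolic. (A = -8, B = -16, C = -8 gives B² - 4AC = 0.)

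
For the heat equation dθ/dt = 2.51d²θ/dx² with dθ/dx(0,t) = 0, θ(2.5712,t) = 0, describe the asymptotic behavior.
θ → 0. Heat escapes through the Dirichlet boundary.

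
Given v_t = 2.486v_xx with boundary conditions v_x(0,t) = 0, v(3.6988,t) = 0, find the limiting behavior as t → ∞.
v → 0. Heat escapes through the Dirichlet boundary.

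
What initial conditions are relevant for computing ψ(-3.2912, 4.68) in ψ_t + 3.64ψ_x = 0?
A single point: x = -20.3264. The characteristic through (-3.2912, 4.68) is x - 3.64t = const, so x = -3.2912 - 3.64·4.68 = -20.3264.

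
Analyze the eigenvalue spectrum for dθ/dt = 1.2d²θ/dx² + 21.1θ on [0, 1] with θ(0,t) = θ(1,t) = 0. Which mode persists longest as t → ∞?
Eigenvalues: λₙ = 1.2n²π²/1² - 21.1.
First three modes:
  n=1: λ₁ = 1.2π² - 21.1 ≈ -9.256
  n=2: λ₂ = 4.8π² - 21.1 ≈ 26.274
  n=3: λ₃ = 10.8π² - 21.1 ≈ 85.492
Since 1.2π² ≈ 11.844 < 21.1, λ₁ < 0.
The n=1 mode grows fastest (−λₙ is largest for n=1) → dominates.
Asymptotic: θ ~ c₁ sin(πx/1) e^{9.256t} (exponential growth at rate −λ₁ ≈ 9.256).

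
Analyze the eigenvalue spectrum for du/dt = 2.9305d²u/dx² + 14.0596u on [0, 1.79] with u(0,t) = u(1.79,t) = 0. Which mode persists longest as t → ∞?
Eigenvalues: λₙ = 2.9305n²π²/1.79² - 14.0596.
First three modes:
  n=1: λ₁ = 2.9305π²/1.79² - 14.0596 ≈ -5.033
  n=2: λ₂ = 11.722π²/1.79² - 14.0596 ≈ 22.048
  n=3: λ₃ = 26.3745π²/1.79² - 14.0596 ≈ 67.182
Since 2.9305π²/1.79² ≈ 9.027 < 14.0596, λ₁ < 0.
The n=1 mode grows fastest (−λₙ is largest for n=1) → dominates.
Asymptotic: u ~ c₁ sin(πx/1.79) e^{5.033t} (exponential growth at rate −λ₁ ≈ 5.033).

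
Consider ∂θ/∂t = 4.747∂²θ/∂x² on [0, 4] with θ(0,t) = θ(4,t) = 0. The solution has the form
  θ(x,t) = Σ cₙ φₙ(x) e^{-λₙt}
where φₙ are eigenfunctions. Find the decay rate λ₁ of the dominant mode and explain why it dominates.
Eigenvalues: λₙ = 4.747n²π²/4².
First three modes:
  n=1: λ₁ = 4.747π²/4² ≈ 2.928
  n=2: λ₂ = 18.988π²/4² ≈ 11.713 (4× faster decay)
  n=3: λ₃ = 42.723π²/4² ≈ 26.354 (9× faster decay)
As t → ∞, higher modes decay exponentially faster. The n=1 mode dominates: θ ~ c₁ sin(πx/4) e^{-λ₁t}.
Decay rate: λ₁ = 4.747π²/4² ≈ 2.928.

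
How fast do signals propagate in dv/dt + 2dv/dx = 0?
Speed = 2. Information travels along x - 2t = const (rightward).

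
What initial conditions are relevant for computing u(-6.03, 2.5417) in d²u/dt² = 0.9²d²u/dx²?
Domain of dependence: [-8.31753, -3.74247]. Signals travel at speed 0.9, so data within |x - -6.03| ≤ 0.9·2.5417 = 2.28753 can reach the point.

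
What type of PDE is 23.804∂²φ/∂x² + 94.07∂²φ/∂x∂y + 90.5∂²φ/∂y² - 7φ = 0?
With A = 23.804, B = 94.07, C = 90.5, the discriminant is 232.1169. This is a hyperbolic PDE.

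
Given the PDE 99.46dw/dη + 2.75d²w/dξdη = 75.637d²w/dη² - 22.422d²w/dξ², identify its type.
Rewriting in standard form: 22.422d²w/dξ² + 2.75d²w/dξdη - 75.637d²w/dη² + 99.46dw/dη = 0. The second-order coefficients are A = 22.422, B = 2.75, C = -75.637. Since B² - 4AC = 6791.293756 > 0, this is a hyperbolic PDE.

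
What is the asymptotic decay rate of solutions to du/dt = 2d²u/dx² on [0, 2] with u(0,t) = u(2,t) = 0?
Eigenvalues: λₙ = 2n²π²/2².
First three modes:
  n=1: λ₁ = 2π²/2² ≈ 4.935
  n=2: λ₂ = 8π²/2² ≈ 19.739 (4× faster decay)
  n=3: λ₃ = 18π²/2² ≈ 44.413 (9× faster decay)
As t → ∞, higher modes decay exponentially faster. The n=1 mode dominates: u ~ c₁ sin(πx/2) e^{-λ₁t}.
Decay rate: λ₁ = 2π²/2² ≈ 4.935.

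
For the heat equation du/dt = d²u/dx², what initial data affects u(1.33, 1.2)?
The entire real line. The heat equation has infinite propagation speed: any initial disturbance instantly affects all points (though exponentially small far away).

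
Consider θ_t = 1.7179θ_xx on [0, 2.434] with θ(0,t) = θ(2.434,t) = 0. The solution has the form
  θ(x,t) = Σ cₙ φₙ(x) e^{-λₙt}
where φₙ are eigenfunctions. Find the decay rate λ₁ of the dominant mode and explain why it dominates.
Eigenvalues: λₙ = 1.7179n²π²/2.434².
First three modes:
  n=1: λ₁ = 1.7179π²/2.434² ≈ 2.862
  n=2: λ₂ = 6.8716π²/2.434² ≈ 11.448 (4× faster decay)
  n=3: λ₃ = 15.4611π²/2.434² ≈ 25.757 (9× faster decay)
As t → ∞, higher modes decay exponentially faster. The n=1 mode dominates: θ ~ c₁ sin(πx/2.434) e^{-λ₁t}.
Decay rate: λ₁ = 1.7179π²/2.434² ≈ 2.862.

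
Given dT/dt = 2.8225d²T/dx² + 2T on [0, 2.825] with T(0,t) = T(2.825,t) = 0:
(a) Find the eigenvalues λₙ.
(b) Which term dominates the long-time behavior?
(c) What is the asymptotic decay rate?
Eigenvalues: λₙ = 2.8225n²π²/2.825² - 2.
First three modes:
  n=1: λ₁ = 2.8225π²/2.825² - 2 ≈ 1.491
  n=2: λ₂ = 11.29π²/2.825² - 2 ≈ 11.962
  n=3: λ₃ = 25.4025π²/2.825² - 2 ≈ 29.415
Since 2.8225π²/2.825² ≈ 3.491 > 2, all λₙ > 0.
The n=1 mode decays slowest → dominates as t → ∞.
Asymptotic: T ~ c₁ sin(πx/2.825) e^{-λ₁t} with decay rate λ₁ ≈ 1.491.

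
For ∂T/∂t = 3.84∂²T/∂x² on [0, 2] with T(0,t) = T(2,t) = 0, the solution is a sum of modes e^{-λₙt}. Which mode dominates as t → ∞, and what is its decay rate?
Eigenvalues: λₙ = 3.84n²π²/2².
First three modes:
  n=1: λ₁ = 3.84π²/2² ≈ 9.475
  n=2: λ₂ = 15.36π²/2² ≈ 37.899 (4× faster decay)
  n=3: λ₃ = 34.56π²/2² ≈ 85.273 (9× faster decay)
As t → ∞, higher modes decay exponentially faster. The n=1 mode dominates: T ~ c₁ sin(πx/2) e^{-λ₁t}.
Decay rate: λ₁ = 3.84π²/2² ≈ 9.475.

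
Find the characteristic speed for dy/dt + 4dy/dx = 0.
Speed = 4. Information travels along x - 4t = const (rightward).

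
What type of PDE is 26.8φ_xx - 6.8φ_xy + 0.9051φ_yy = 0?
With A = 26.8, B = -6.8, C = 0.9051, the discriminant is -50.78672. This is an elliptic PDE.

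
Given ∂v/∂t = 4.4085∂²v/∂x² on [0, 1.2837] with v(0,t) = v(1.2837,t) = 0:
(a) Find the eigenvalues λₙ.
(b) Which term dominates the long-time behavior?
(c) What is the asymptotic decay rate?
Eigenvalues: λₙ = 4.4085n²π²/1.2837².
First three modes:
  n=1: λ₁ = 4.4085π²/1.2837² ≈ 26.404
  n=2: λ₂ = 17.634π²/1.2837² ≈ 105.614 (4× faster decay)
  n=3: λ₃ = 39.6765π²/1.2837² ≈ 237.633 (9× faster decay)
As t → ∞, higher modes decay exponentially faster. The n=1 mode dominates: v ~ c₁ sin(πx/1.2837) e^{-λ₁t}.
Decay rate: λ₁ = 4.4085π²/1.2837² ≈ 26.404.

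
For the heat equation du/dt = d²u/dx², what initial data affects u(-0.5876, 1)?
The entire real line. The heat equation has infinite propagation speed: any initial disturbance instantly affects all points (though exponentially small far away).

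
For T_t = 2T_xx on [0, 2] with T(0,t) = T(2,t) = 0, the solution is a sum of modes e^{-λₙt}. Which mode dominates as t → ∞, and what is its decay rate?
Eigenvalues: λₙ = 2n²π²/2².
First three modes:
  n=1: λ₁ = 2π²/2² ≈ 4.935
  n=2: λ₂ = 8π²/2² ≈ 19.739 (4× faster decay)
  n=3: λ₃ = 18π²/2² ≈ 44.413 (9× faster decay)
As t → ∞, higher modes decay exponentially faster. The n=1 mode dominates: T ~ c₁ sin(πx/2) e^{-λ₁t}.
Decay rate: λ₁ = 2π²/2² ≈ 4.935.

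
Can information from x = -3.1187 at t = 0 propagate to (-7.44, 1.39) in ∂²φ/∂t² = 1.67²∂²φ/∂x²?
No. The domain of dependence is [-9.7613, -5.1187], and -3.1187 is outside this interval.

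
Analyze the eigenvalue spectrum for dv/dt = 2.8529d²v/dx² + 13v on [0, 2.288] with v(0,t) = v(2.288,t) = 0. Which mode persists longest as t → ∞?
Eigenvalues: λₙ = 2.8529n²π²/2.288² - 13.
First three modes:
  n=1: λ₁ = 2.8529π²/2.288² - 13 ≈ -7.621
  n=2: λ₂ = 11.4116π²/2.288² - 13 ≈ 8.515
  n=3: λ₃ = 25.6761π²/2.288² - 13 ≈ 35.408
Since 2.8529π²/2.288² ≈ 5.379 < 13, λ₁ < 0.
The n=1 mode grows fastest (−λₙ is largest for n=1) → dominates.
Asymptotic: v ~ c₁ sin(πx/2.288) e^{7.621t} (exponential growth at rate −λ₁ ≈ 7.621).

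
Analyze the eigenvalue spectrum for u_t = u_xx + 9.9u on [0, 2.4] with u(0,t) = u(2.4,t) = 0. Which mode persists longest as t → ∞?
Eigenvalues: λₙ = n²π²/2.4² - 9.9.
First three modes:
  n=1: λ₁ = π²/2.4² - 9.9 ≈ -8.187
  n=2: λ₂ = 4π²/2.4² - 9.9 ≈ -3.046
  n=3: λ₃ = 9π²/2.4² - 9.9 ≈ 5.521
Since π²/2.4² ≈ 1.713 < 9.9, λ₁ < 0.
The n=1 mode grows fastest (−λₙ is largest for n=1) → dominates.
Asymptotic: u ~ c₁ sin(πx/2.4) e^{8.187t} (exponential growth at rate −λ₁ ≈ 8.187).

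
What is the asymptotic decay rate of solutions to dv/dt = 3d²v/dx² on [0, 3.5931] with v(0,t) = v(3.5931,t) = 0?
Eigenvalues: λₙ = 3n²π²/3.5931².
First three modes:
  n=1: λ₁ = 3π²/3.5931² ≈ 2.293
  n=2: λ₂ = 12π²/3.5931² ≈ 9.174 (4× faster decay)
  n=3: λ₃ = 27π²/3.5931² ≈ 20.641 (9× faster decay)
As t → ∞, higher modes decay exponentially faster. The n=1 mode dominates: v ~ c₁ sin(πx/3.5931) e^{-λ₁t}.
Decay rate: λ₁ = 3π²/3.5931² ≈ 2.293.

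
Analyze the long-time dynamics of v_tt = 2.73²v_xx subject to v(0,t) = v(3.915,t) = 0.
Long-time behavior: v oscillates (no decay). Energy is conserved; the solution oscillates indefinitely as standing waves.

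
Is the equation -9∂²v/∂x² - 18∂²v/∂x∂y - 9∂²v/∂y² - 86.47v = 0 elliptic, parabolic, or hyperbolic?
Computing B² - 4AC with A = -9, B = -18, C = -9: discriminant = 0 (zero). Answer: parabolic.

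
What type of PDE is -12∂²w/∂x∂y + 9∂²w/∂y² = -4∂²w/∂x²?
Rewriting in standard form: 4∂²w/∂x² - 12∂²w/∂x∂y + 9∂²w/∂y² = 0. With A = 4, B = -12, C = 9, the discriminant is 0. This is a parabolic PDE.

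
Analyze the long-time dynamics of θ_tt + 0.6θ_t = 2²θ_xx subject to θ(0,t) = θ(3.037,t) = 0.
Long-time behavior: θ → 0. Damping (γ=0.6) dissipates energy; oscillations decay exponentially.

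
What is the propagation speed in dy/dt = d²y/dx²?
Infinite. The heat equation is parabolic, not hyperbolic, so disturbances propagate instantly.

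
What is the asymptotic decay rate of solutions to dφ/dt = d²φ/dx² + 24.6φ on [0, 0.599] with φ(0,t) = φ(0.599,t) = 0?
Eigenvalues: λₙ = n²π²/0.599² - 24.6.
First three modes:
  n=1: λ₁ = π²/0.599² - 24.6 ≈ 2.907
  n=2: λ₂ = 4π²/0.599² - 24.6 ≈ 85.429
  n=3: λ₃ = 9π²/0.599² - 24.6 ≈ 222.965
Since π²/0.599² ≈ 27.507 > 24.6, all λₙ > 0.
The n=1 mode decays slowest → dominates as t → ∞.
Asymptotic: φ ~ c₁ sin(πx/0.599) e^{-λ₁t} with decay rate λ₁ ≈ 2.907.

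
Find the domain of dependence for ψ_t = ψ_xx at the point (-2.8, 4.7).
The entire real line. The heat equation has infinite propagation speed: any initial disturbance instantly affects all points (though exponentially small far away).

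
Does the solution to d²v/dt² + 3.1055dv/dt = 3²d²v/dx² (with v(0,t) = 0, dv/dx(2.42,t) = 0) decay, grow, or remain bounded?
v → 0. Damping (γ=3.1055) dissipates energy; oscillations decay exponentially.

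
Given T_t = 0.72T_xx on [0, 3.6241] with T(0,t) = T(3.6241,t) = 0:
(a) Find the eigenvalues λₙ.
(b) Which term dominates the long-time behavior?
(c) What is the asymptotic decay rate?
Eigenvalues: λₙ = 0.72n²π²/3.6241².
First three modes:
  n=1: λ₁ = 0.72π²/3.6241² ≈ 0.541
  n=2: λ₂ = 2.88π²/3.6241² ≈ 2.164 (4× faster decay)
  n=3: λ₃ = 6.48π²/3.6241² ≈ 4.869 (9× faster decay)
As t → ∞, higher modes decay exponentially faster. The n=1 mode dominates: T ~ c₁ sin(πx/3.6241) e^{-λ₁t}.
Decay rate: λ₁ = 0.72π²/3.6241² ≈ 0.541.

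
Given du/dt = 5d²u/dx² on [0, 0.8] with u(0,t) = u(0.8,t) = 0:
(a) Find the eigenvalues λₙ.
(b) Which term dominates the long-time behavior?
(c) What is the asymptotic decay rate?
Eigenvalues: λₙ = 5n²π²/0.8².
First three modes:
  n=1: λ₁ = 5π²/0.8² ≈ 77.106
  n=2: λ₂ = 20π²/0.8² ≈ 308.425 (4× faster decay)
  n=3: λ₃ = 45π²/0.8² ≈ 693.957 (9× faster decay)
As t → ∞, higher modes decay exponentially faster. The n=1 mode dominates: u ~ c₁ sin(πx/0.8) e^{-λ₁t}.
Decay rate: λ₁ = 5π²/0.8² ≈ 77.106.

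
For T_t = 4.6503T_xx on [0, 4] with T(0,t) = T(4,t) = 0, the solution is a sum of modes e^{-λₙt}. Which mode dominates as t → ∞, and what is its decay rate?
Eigenvalues: λₙ = 4.6503n²π²/4².
First three modes:
  n=1: λ₁ = 4.6503π²/4² ≈ 2.869
  n=2: λ₂ = 18.6012π²/4² ≈ 11.474 (4× faster decay)
  n=3: λ₃ = 41.8527π²/4² ≈ 25.817 (9× faster decay)
As t → ∞, higher modes decay exponentially faster. The n=1 mode dominates: T ~ c₁ sin(πx/4) e^{-λ₁t}.
Decay rate: λ₁ = 4.6503π²/4² ≈ 2.869.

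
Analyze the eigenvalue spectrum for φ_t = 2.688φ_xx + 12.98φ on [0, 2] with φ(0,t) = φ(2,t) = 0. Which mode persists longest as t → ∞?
Eigenvalues: λₙ = 2.688n²π²/2² - 12.98.
First three modes:
  n=1: λ₁ = 2.688π²/2² - 12.98 ≈ -6.348
  n=2: λ₂ = 10.752π²/2² - 12.98 ≈ 13.549
  n=3: λ₃ = 24.192π²/2² - 12.98 ≈ 46.711
Since 2.688π²/2² ≈ 6.632 < 12.98, λ₁ < 0.
The n=1 mode grows fastest (−λₙ is largest for n=1) → dominates.
Asymptotic: φ ~ c₁ sin(πx/2) e^{6.348t} (exponential growth at rate −λ₁ ≈ 6.348).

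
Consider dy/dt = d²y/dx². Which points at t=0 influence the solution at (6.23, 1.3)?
The entire real line. The heat equation has infinite propagation speed: any initial disturbance instantly affects all points (though exponentially small far away).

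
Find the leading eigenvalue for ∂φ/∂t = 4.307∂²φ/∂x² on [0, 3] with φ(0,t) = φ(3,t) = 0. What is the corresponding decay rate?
Eigenvalues: λₙ = 4.307n²π²/3².
First three modes:
  n=1: λ₁ = 4.307π²/3² ≈ 4.723
  n=2: λ₂ = 17.228π²/3² ≈ 18.893 (4× faster decay)
  n=3: λ₃ = 38.763π²/3² ≈ 42.508 (9× faster decay)
As t → ∞, higher modes decay exponentially faster. The n=1 mode dominates: φ ~ c₁ sin(πx/3) e^{-λ₁t}.
Decay rate: λ₁ = 4.307π²/3² ≈ 4.723.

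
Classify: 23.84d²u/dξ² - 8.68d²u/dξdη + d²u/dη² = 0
Elliptic (discriminant = -20.0176).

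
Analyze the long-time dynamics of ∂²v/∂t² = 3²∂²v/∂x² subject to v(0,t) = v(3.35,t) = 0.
Long-time behavior: v oscillates (no decay). Energy is conserved; the solution oscillates indefinitely as standing waves.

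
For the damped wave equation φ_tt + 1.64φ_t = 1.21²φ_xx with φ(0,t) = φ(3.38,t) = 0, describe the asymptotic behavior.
φ → 0. Damping (γ=1.64) dissipates energy; oscillations decay exponentially.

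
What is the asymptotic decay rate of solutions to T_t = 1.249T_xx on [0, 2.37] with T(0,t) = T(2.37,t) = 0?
Eigenvalues: λₙ = 1.249n²π²/2.37².
First three modes:
  n=1: λ₁ = 1.249π²/2.37² ≈ 2.195
  n=2: λ₂ = 4.996π²/2.37² ≈ 8.779 (4× faster decay)
  n=3: λ₃ = 11.241π²/2.37² ≈ 19.752 (9× faster decay)
As t → ∞, higher modes decay exponentially faster. The n=1 mode dominates: T ~ c₁ sin(πx/2.37) e^{-λ₁t}.
Decay rate: λ₁ = 1.249π²/2.37² ≈ 2.195.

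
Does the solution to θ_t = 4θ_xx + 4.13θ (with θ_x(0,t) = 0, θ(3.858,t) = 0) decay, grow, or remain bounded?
θ grows unboundedly. Reaction dominates diffusion (r=4.13 > κπ²/(4L²)≈0.66); solution grows exponentially.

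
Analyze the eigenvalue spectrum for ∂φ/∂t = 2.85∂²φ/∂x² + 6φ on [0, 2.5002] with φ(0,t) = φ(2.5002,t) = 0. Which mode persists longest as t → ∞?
Eigenvalues: λₙ = 2.85n²π²/2.5002² - 6.
First three modes:
  n=1: λ₁ = 2.85π²/2.5002² - 6 ≈ -1.5
  n=2: λ₂ = 11.4π²/2.5002² - 6 ≈ 11.999
  n=3: λ₃ = 25.65π²/2.5002² - 6 ≈ 34.498
Since 2.85π²/2.5002² ≈ 4.5 < 6, λ₁ < 0.
The n=1 mode grows fastest (−λₙ is largest for n=1) → dominates.
Asymptotic: φ ~ c₁ sin(πx/2.5002) e^{1.5t} (exponential growth at rate −λ₁ ≈ 1.5).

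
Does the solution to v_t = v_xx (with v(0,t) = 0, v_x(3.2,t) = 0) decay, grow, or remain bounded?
v → 0. Heat escapes through the Dirichlet boundary.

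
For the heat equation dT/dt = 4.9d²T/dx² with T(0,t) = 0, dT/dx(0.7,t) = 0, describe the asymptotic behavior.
T → 0. Heat escapes through the Dirichlet boundary.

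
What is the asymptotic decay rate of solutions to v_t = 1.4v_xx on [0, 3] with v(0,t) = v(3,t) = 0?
Eigenvalues: λₙ = 1.4n²π²/3².
First three modes:
  n=1: λ₁ = 1.4π²/3² ≈ 1.535
  n=2: λ₂ = 5.6π²/3² ≈ 6.141 (4× faster decay)
  n=3: λ₃ = 12.6π²/3² ≈ 13.817 (9× faster decay)
As t → ∞, higher modes decay exponentially faster. The n=1 mode dominates: v ~ c₁ sin(πx/3) e^{-λ₁t}.
Decay rate: λ₁ = 1.4π²/3² ≈ 1.535.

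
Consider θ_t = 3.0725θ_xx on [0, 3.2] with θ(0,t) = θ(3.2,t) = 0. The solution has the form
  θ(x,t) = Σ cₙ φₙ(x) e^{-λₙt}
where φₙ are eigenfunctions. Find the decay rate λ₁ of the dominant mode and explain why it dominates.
Eigenvalues: λₙ = 3.0725n²π²/3.2².
First three modes:
  n=1: λ₁ = 3.0725π²/3.2² ≈ 2.961
  n=2: λ₂ = 12.29π²/3.2² ≈ 11.845 (4× faster decay)
  n=3: λ₃ = 27.6525π²/3.2² ≈ 26.652 (9× faster decay)
As t → ∞, higher modes decay exponentially faster. The n=1 mode dominates: θ ~ c₁ sin(πx/3.2) e^{-λ₁t}.
Decay rate: λ₁ = 3.0725π²/3.2² ≈ 2.961.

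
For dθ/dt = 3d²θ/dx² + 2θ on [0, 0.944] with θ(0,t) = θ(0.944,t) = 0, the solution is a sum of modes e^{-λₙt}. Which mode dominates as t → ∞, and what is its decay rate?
Eigenvalues: λₙ = 3n²π²/0.944² - 2.
First three modes:
  n=1: λ₁ = 3π²/0.944² - 2 ≈ 31.226
  n=2: λ₂ = 12π²/0.944² - 2 ≈ 130.904
  n=3: λ₃ = 27π²/0.944² - 2 ≈ 297.033
Since 3π²/0.944² ≈ 33.226 > 2, all λₙ > 0.
The n=1 mode decays slowest → dominates as t → ∞.
Asymptotic: θ ~ c₁ sin(πx/0.944) e^{-λ₁t} with decay rate λ₁ ≈ 31.226.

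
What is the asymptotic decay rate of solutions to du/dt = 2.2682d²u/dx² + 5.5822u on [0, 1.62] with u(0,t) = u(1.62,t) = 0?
Eigenvalues: λₙ = 2.2682n²π²/1.62² - 5.5822.
First three modes:
  n=1: λ₁ = 2.2682π²/1.62² - 5.5822 ≈ 2.948
  n=2: λ₂ = 9.0728π²/1.62² - 5.5822 ≈ 28.538
  n=3: λ₃ = 20.4138π²/1.62² - 5.5822 ≈ 71.188
Since 2.2682π²/1.62² ≈ 8.53 > 5.5822, all λₙ > 0.
The n=1 mode decays slowest → dominates as t → ∞.
Asymptotic: u ~ c₁ sin(πx/1.62) e^{-λ₁t} with decay rate λ₁ ≈ 2.948.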